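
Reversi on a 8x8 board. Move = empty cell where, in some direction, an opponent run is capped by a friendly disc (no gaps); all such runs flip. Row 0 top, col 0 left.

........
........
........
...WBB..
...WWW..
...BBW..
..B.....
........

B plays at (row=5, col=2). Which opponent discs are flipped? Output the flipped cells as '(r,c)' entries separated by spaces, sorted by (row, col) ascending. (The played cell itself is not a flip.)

Dir NW: first cell '.' (not opp) -> no flip
Dir N: first cell '.' (not opp) -> no flip
Dir NE: opp run (4,3) capped by B -> flip
Dir W: first cell '.' (not opp) -> no flip
Dir E: first cell 'B' (not opp) -> no flip
Dir SW: first cell '.' (not opp) -> no flip
Dir S: first cell 'B' (not opp) -> no flip
Dir SE: first cell '.' (not opp) -> no flip

Answer: (4,3)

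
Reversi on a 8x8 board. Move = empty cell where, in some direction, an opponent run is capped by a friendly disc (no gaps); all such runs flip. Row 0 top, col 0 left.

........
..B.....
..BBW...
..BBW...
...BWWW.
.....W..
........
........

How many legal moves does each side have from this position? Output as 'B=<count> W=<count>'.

-- B to move --
(1,3): no bracket -> illegal
(1,4): no bracket -> illegal
(1,5): flips 1 -> legal
(2,5): flips 2 -> legal
(3,5): flips 1 -> legal
(3,6): no bracket -> illegal
(3,7): no bracket -> illegal
(4,7): flips 3 -> legal
(5,3): no bracket -> illegal
(5,4): no bracket -> illegal
(5,6): flips 2 -> legal
(5,7): no bracket -> illegal
(6,4): no bracket -> illegal
(6,5): no bracket -> illegal
(6,6): flips 2 -> legal
B mobility = 6
-- W to move --
(0,1): flips 2 -> legal
(0,2): no bracket -> illegal
(0,3): no bracket -> illegal
(1,1): flips 2 -> legal
(1,3): no bracket -> illegal
(1,4): no bracket -> illegal
(2,1): flips 2 -> legal
(3,1): flips 2 -> legal
(4,1): no bracket -> illegal
(4,2): flips 2 -> legal
(5,2): flips 1 -> legal
(5,3): no bracket -> illegal
(5,4): no bracket -> illegal
W mobility = 6

Answer: B=6 W=6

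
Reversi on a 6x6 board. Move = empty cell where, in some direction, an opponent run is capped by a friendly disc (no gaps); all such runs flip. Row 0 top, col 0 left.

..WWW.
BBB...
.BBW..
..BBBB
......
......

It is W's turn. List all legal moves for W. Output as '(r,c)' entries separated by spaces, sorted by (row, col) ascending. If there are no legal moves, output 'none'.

(0,0): no bracket -> illegal
(0,1): flips 1 -> legal
(1,3): no bracket -> illegal
(2,0): flips 3 -> legal
(2,4): no bracket -> illegal
(2,5): no bracket -> illegal
(3,0): flips 2 -> legal
(3,1): no bracket -> illegal
(4,1): flips 1 -> legal
(4,2): flips 3 -> legal
(4,3): flips 1 -> legal
(4,4): no bracket -> illegal
(4,5): flips 1 -> legal

Answer: (0,1) (2,0) (3,0) (4,1) (4,2) (4,3) (4,5)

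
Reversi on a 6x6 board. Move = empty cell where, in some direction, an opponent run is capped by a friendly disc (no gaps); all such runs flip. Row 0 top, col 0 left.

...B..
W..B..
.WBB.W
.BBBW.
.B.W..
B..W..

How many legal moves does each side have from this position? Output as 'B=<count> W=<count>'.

Answer: B=5 W=4

Derivation:
-- B to move --
(0,0): no bracket -> illegal
(0,1): no bracket -> illegal
(1,1): flips 1 -> legal
(1,2): no bracket -> illegal
(1,4): no bracket -> illegal
(1,5): no bracket -> illegal
(2,0): flips 1 -> legal
(2,4): no bracket -> illegal
(3,0): no bracket -> illegal
(3,5): flips 1 -> legal
(4,2): no bracket -> illegal
(4,4): no bracket -> illegal
(4,5): flips 1 -> legal
(5,2): no bracket -> illegal
(5,4): flips 1 -> legal
B mobility = 5
-- W to move --
(0,2): no bracket -> illegal
(0,4): no bracket -> illegal
(1,1): no bracket -> illegal
(1,2): flips 1 -> legal
(1,4): no bracket -> illegal
(2,0): no bracket -> illegal
(2,4): flips 2 -> legal
(3,0): flips 3 -> legal
(4,0): no bracket -> illegal
(4,2): no bracket -> illegal
(4,4): no bracket -> illegal
(5,1): flips 2 -> legal
(5,2): no bracket -> illegal
W mobility = 4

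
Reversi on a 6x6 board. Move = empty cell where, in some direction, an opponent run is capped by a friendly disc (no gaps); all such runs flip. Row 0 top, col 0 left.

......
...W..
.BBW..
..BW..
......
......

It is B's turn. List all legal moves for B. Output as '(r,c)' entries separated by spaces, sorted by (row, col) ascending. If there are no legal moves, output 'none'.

(0,2): no bracket -> illegal
(0,3): no bracket -> illegal
(0,4): flips 1 -> legal
(1,2): no bracket -> illegal
(1,4): flips 1 -> legal
(2,4): flips 1 -> legal
(3,4): flips 1 -> legal
(4,2): no bracket -> illegal
(4,3): no bracket -> illegal
(4,4): flips 1 -> legal

Answer: (0,4) (1,4) (2,4) (3,4) (4,4)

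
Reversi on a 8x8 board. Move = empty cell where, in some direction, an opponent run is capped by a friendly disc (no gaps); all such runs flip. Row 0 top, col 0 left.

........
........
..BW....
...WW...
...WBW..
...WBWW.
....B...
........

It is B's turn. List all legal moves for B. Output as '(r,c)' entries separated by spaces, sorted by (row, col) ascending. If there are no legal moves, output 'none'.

Answer: (2,4) (3,2) (3,6) (4,2) (4,6) (5,2) (5,7) (6,2) (6,6)

Derivation:
(1,2): no bracket -> illegal
(1,3): no bracket -> illegal
(1,4): no bracket -> illegal
(2,4): flips 2 -> legal
(2,5): no bracket -> illegal
(3,2): flips 1 -> legal
(3,5): no bracket -> illegal
(3,6): flips 1 -> legal
(4,2): flips 2 -> legal
(4,6): flips 2 -> legal
(4,7): no bracket -> illegal
(5,2): flips 1 -> legal
(5,7): flips 2 -> legal
(6,2): flips 1 -> legal
(6,3): no bracket -> illegal
(6,5): no bracket -> illegal
(6,6): flips 1 -> legal
(6,7): no bracket -> illegal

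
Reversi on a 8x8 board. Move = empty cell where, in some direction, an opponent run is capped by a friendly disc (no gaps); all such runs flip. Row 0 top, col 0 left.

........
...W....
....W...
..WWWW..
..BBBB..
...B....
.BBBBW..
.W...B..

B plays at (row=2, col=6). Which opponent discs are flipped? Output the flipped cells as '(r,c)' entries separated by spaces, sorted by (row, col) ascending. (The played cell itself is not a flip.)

Dir NW: first cell '.' (not opp) -> no flip
Dir N: first cell '.' (not opp) -> no flip
Dir NE: first cell '.' (not opp) -> no flip
Dir W: first cell '.' (not opp) -> no flip
Dir E: first cell '.' (not opp) -> no flip
Dir SW: opp run (3,5) capped by B -> flip
Dir S: first cell '.' (not opp) -> no flip
Dir SE: first cell '.' (not opp) -> no flip

Answer: (3,5)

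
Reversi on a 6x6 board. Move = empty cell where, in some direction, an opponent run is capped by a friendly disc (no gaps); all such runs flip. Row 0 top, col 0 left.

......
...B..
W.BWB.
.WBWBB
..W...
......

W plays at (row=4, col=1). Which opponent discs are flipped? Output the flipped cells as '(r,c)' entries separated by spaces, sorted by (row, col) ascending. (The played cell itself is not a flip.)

Answer: (3,2)

Derivation:
Dir NW: first cell '.' (not opp) -> no flip
Dir N: first cell 'W' (not opp) -> no flip
Dir NE: opp run (3,2) capped by W -> flip
Dir W: first cell '.' (not opp) -> no flip
Dir E: first cell 'W' (not opp) -> no flip
Dir SW: first cell '.' (not opp) -> no flip
Dir S: first cell '.' (not opp) -> no flip
Dir SE: first cell '.' (not opp) -> no flip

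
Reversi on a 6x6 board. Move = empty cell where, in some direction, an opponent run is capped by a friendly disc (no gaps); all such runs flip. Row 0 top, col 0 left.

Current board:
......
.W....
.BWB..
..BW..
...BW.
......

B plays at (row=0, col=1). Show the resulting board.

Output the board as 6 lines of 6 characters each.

Place B at (0,1); scan 8 dirs for brackets.
Dir NW: edge -> no flip
Dir N: edge -> no flip
Dir NE: edge -> no flip
Dir W: first cell '.' (not opp) -> no flip
Dir E: first cell '.' (not opp) -> no flip
Dir SW: first cell '.' (not opp) -> no flip
Dir S: opp run (1,1) capped by B -> flip
Dir SE: first cell '.' (not opp) -> no flip
All flips: (1,1)

Answer: .B....
.B....
.BWB..
..BW..
...BW.
......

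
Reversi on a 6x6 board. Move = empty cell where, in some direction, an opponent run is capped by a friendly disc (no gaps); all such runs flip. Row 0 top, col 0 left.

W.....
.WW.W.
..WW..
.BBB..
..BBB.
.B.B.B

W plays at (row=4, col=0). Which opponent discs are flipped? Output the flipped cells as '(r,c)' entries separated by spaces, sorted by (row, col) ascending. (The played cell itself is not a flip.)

Answer: (3,1)

Derivation:
Dir NW: edge -> no flip
Dir N: first cell '.' (not opp) -> no flip
Dir NE: opp run (3,1) capped by W -> flip
Dir W: edge -> no flip
Dir E: first cell '.' (not opp) -> no flip
Dir SW: edge -> no flip
Dir S: first cell '.' (not opp) -> no flip
Dir SE: opp run (5,1), next=edge -> no flip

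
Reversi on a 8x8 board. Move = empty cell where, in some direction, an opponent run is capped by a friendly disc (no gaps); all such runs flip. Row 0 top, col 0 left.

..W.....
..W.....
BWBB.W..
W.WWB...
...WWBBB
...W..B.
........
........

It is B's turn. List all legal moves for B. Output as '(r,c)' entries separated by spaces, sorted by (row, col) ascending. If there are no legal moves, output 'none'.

Answer: (0,1) (1,6) (3,1) (4,0) (4,1) (4,2) (5,2) (5,4) (5,5) (6,3)

Derivation:
(0,1): flips 1 -> legal
(0,3): no bracket -> illegal
(1,0): no bracket -> illegal
(1,1): no bracket -> illegal
(1,3): no bracket -> illegal
(1,4): no bracket -> illegal
(1,5): no bracket -> illegal
(1,6): flips 1 -> legal
(2,4): no bracket -> illegal
(2,6): no bracket -> illegal
(3,1): flips 2 -> legal
(3,5): no bracket -> illegal
(3,6): no bracket -> illegal
(4,0): flips 1 -> legal
(4,1): flips 1 -> legal
(4,2): flips 3 -> legal
(5,2): flips 1 -> legal
(5,4): flips 1 -> legal
(5,5): flips 2 -> legal
(6,2): no bracket -> illegal
(6,3): flips 3 -> legal
(6,4): no bracket -> illegal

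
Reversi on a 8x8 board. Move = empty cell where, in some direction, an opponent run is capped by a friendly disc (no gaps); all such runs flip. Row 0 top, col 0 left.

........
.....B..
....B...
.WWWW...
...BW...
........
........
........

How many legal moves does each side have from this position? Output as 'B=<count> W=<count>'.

-- B to move --
(2,0): no bracket -> illegal
(2,1): flips 1 -> legal
(2,2): no bracket -> illegal
(2,3): flips 1 -> legal
(2,5): flips 1 -> legal
(3,0): no bracket -> illegal
(3,5): no bracket -> illegal
(4,0): no bracket -> illegal
(4,1): no bracket -> illegal
(4,2): flips 1 -> legal
(4,5): flips 1 -> legal
(5,3): no bracket -> illegal
(5,4): flips 2 -> legal
(5,5): no bracket -> illegal
B mobility = 6
-- W to move --
(0,4): no bracket -> illegal
(0,5): no bracket -> illegal
(0,6): flips 2 -> legal
(1,3): no bracket -> illegal
(1,4): flips 1 -> legal
(1,6): no bracket -> illegal
(2,3): no bracket -> illegal
(2,5): no bracket -> illegal
(2,6): no bracket -> illegal
(3,5): no bracket -> illegal
(4,2): flips 1 -> legal
(5,2): flips 1 -> legal
(5,3): flips 1 -> legal
(5,4): flips 1 -> legal
W mobility = 6

Answer: B=6 W=6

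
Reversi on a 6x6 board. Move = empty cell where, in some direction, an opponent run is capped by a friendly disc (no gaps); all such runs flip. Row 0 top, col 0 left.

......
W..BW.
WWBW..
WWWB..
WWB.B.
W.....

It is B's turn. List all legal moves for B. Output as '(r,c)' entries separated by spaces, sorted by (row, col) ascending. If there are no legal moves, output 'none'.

Answer: (1,5) (2,4)

Derivation:
(0,0): no bracket -> illegal
(0,1): no bracket -> illegal
(0,3): no bracket -> illegal
(0,4): no bracket -> illegal
(0,5): no bracket -> illegal
(1,1): no bracket -> illegal
(1,2): no bracket -> illegal
(1,5): flips 1 -> legal
(2,4): flips 1 -> legal
(2,5): no bracket -> illegal
(3,4): no bracket -> illegal
(4,3): no bracket -> illegal
(5,1): no bracket -> illegal
(5,2): no bracket -> illegal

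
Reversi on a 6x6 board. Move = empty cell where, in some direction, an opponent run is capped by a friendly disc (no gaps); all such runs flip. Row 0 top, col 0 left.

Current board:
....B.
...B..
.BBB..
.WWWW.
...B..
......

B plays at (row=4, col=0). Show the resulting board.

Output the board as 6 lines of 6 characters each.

Place B at (4,0); scan 8 dirs for brackets.
Dir NW: edge -> no flip
Dir N: first cell '.' (not opp) -> no flip
Dir NE: opp run (3,1) capped by B -> flip
Dir W: edge -> no flip
Dir E: first cell '.' (not opp) -> no flip
Dir SW: edge -> no flip
Dir S: first cell '.' (not opp) -> no flip
Dir SE: first cell '.' (not opp) -> no flip
All flips: (3,1)

Answer: ....B.
...B..
.BBB..
.BWWW.
B..B..
......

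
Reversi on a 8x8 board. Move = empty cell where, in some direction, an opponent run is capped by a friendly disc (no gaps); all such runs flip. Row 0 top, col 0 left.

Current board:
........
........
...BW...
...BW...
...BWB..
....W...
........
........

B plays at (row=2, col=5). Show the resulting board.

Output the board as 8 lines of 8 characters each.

Place B at (2,5); scan 8 dirs for brackets.
Dir NW: first cell '.' (not opp) -> no flip
Dir N: first cell '.' (not opp) -> no flip
Dir NE: first cell '.' (not opp) -> no flip
Dir W: opp run (2,4) capped by B -> flip
Dir E: first cell '.' (not opp) -> no flip
Dir SW: opp run (3,4) capped by B -> flip
Dir S: first cell '.' (not opp) -> no flip
Dir SE: first cell '.' (not opp) -> no flip
All flips: (2,4) (3,4)

Answer: ........
........
...BBB..
...BB...
...BWB..
....W...
........
........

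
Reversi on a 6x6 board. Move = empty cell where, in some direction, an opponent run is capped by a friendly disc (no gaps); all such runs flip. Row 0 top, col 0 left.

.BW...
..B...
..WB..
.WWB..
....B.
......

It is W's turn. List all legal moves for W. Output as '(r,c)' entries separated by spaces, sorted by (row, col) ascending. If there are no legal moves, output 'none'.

(0,0): flips 1 -> legal
(0,3): no bracket -> illegal
(1,0): no bracket -> illegal
(1,1): no bracket -> illegal
(1,3): no bracket -> illegal
(1,4): flips 1 -> legal
(2,1): no bracket -> illegal
(2,4): flips 1 -> legal
(3,4): flips 1 -> legal
(3,5): no bracket -> illegal
(4,2): no bracket -> illegal
(4,3): no bracket -> illegal
(4,5): no bracket -> illegal
(5,3): no bracket -> illegal
(5,4): no bracket -> illegal
(5,5): flips 2 -> legal

Answer: (0,0) (1,4) (2,4) (3,4) (5,5)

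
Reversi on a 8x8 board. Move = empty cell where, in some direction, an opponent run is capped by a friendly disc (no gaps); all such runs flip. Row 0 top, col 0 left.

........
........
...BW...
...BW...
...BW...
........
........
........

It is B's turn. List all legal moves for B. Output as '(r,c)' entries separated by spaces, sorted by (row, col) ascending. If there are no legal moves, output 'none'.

Answer: (1,5) (2,5) (3,5) (4,5) (5,5)

Derivation:
(1,3): no bracket -> illegal
(1,4): no bracket -> illegal
(1,5): flips 1 -> legal
(2,5): flips 2 -> legal
(3,5): flips 1 -> legal
(4,5): flips 2 -> legal
(5,3): no bracket -> illegal
(5,4): no bracket -> illegal
(5,5): flips 1 -> legal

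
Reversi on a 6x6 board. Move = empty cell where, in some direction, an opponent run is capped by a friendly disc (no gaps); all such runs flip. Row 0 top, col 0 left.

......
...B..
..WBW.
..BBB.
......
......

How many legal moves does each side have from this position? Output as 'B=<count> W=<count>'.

-- B to move --
(1,1): flips 1 -> legal
(1,2): flips 1 -> legal
(1,4): flips 1 -> legal
(1,5): flips 1 -> legal
(2,1): flips 1 -> legal
(2,5): flips 1 -> legal
(3,1): flips 1 -> legal
(3,5): flips 1 -> legal
B mobility = 8
-- W to move --
(0,2): flips 1 -> legal
(0,3): no bracket -> illegal
(0,4): flips 1 -> legal
(1,2): no bracket -> illegal
(1,4): no bracket -> illegal
(2,1): no bracket -> illegal
(2,5): no bracket -> illegal
(3,1): no bracket -> illegal
(3,5): no bracket -> illegal
(4,1): no bracket -> illegal
(4,2): flips 2 -> legal
(4,3): no bracket -> illegal
(4,4): flips 2 -> legal
(4,5): no bracket -> illegal
W mobility = 4

Answer: B=8 W=4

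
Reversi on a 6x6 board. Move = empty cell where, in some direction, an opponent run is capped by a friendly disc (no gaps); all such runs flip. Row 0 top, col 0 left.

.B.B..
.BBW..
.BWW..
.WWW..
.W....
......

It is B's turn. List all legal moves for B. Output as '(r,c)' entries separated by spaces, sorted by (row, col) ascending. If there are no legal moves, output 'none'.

Answer: (1,4) (2,4) (3,4) (4,2) (4,3) (4,4) (5,1)

Derivation:
(0,2): no bracket -> illegal
(0,4): no bracket -> illegal
(1,4): flips 1 -> legal
(2,0): no bracket -> illegal
(2,4): flips 2 -> legal
(3,0): no bracket -> illegal
(3,4): flips 1 -> legal
(4,0): no bracket -> illegal
(4,2): flips 2 -> legal
(4,3): flips 4 -> legal
(4,4): flips 2 -> legal
(5,0): no bracket -> illegal
(5,1): flips 2 -> legal
(5,2): no bracket -> illegal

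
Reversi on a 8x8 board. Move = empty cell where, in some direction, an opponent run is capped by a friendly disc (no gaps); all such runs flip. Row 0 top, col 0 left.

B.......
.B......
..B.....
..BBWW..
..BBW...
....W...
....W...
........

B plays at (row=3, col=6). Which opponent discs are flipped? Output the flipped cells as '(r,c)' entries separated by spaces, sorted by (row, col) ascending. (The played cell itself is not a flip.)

Dir NW: first cell '.' (not opp) -> no flip
Dir N: first cell '.' (not opp) -> no flip
Dir NE: first cell '.' (not opp) -> no flip
Dir W: opp run (3,5) (3,4) capped by B -> flip
Dir E: first cell '.' (not opp) -> no flip
Dir SW: first cell '.' (not opp) -> no flip
Dir S: first cell '.' (not opp) -> no flip
Dir SE: first cell '.' (not opp) -> no flip

Answer: (3,4) (3,5)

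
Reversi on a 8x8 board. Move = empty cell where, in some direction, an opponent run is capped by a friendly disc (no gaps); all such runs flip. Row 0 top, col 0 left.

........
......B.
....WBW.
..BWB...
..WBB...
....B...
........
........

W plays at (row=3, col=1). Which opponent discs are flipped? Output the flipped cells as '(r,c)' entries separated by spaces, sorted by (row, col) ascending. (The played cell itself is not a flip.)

Answer: (3,2)

Derivation:
Dir NW: first cell '.' (not opp) -> no flip
Dir N: first cell '.' (not opp) -> no flip
Dir NE: first cell '.' (not opp) -> no flip
Dir W: first cell '.' (not opp) -> no flip
Dir E: opp run (3,2) capped by W -> flip
Dir SW: first cell '.' (not opp) -> no flip
Dir S: first cell '.' (not opp) -> no flip
Dir SE: first cell 'W' (not opp) -> no flip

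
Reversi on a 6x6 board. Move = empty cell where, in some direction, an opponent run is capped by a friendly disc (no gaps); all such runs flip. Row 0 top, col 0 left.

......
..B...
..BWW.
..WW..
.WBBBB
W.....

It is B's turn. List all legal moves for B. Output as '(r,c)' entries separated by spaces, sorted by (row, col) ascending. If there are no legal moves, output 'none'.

(1,3): flips 2 -> legal
(1,4): no bracket -> illegal
(1,5): flips 2 -> legal
(2,1): flips 1 -> legal
(2,5): flips 2 -> legal
(3,0): no bracket -> illegal
(3,1): no bracket -> illegal
(3,4): flips 1 -> legal
(3,5): no bracket -> illegal
(4,0): flips 1 -> legal
(5,1): no bracket -> illegal
(5,2): no bracket -> illegal

Answer: (1,3) (1,5) (2,1) (2,5) (3,4) (4,0)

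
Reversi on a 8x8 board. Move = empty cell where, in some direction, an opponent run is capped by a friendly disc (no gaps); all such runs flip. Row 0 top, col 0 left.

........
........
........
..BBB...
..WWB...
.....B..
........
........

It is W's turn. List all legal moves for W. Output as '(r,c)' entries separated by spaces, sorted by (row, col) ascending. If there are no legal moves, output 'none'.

(2,1): flips 1 -> legal
(2,2): flips 1 -> legal
(2,3): flips 1 -> legal
(2,4): flips 1 -> legal
(2,5): flips 1 -> legal
(3,1): no bracket -> illegal
(3,5): no bracket -> illegal
(4,1): no bracket -> illegal
(4,5): flips 1 -> legal
(4,6): no bracket -> illegal
(5,3): no bracket -> illegal
(5,4): no bracket -> illegal
(5,6): no bracket -> illegal
(6,4): no bracket -> illegal
(6,5): no bracket -> illegal
(6,6): no bracket -> illegal

Answer: (2,1) (2,2) (2,3) (2,4) (2,5) (4,5)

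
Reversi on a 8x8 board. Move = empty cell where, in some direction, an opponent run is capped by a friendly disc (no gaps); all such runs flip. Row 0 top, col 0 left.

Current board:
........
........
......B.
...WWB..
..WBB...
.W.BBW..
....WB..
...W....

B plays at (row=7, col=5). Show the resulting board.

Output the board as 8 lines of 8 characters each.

Place B at (7,5); scan 8 dirs for brackets.
Dir NW: opp run (6,4) capped by B -> flip
Dir N: first cell 'B' (not opp) -> no flip
Dir NE: first cell '.' (not opp) -> no flip
Dir W: first cell '.' (not opp) -> no flip
Dir E: first cell '.' (not opp) -> no flip
Dir SW: edge -> no flip
Dir S: edge -> no flip
Dir SE: edge -> no flip
All flips: (6,4)

Answer: ........
........
......B.
...WWB..
..WBB...
.W.BBW..
....BB..
...W.B..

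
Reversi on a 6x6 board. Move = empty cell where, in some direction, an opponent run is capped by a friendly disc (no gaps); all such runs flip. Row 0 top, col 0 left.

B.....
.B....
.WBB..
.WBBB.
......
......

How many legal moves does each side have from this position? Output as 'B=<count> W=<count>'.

Answer: B=5 W=5

Derivation:
-- B to move --
(1,0): flips 1 -> legal
(1,2): no bracket -> illegal
(2,0): flips 1 -> legal
(3,0): flips 1 -> legal
(4,0): flips 1 -> legal
(4,1): flips 2 -> legal
(4,2): no bracket -> illegal
B mobility = 5
-- W to move --
(0,1): flips 1 -> legal
(0,2): no bracket -> illegal
(1,0): no bracket -> illegal
(1,2): no bracket -> illegal
(1,3): flips 1 -> legal
(1,4): no bracket -> illegal
(2,0): no bracket -> illegal
(2,4): flips 2 -> legal
(2,5): no bracket -> illegal
(3,5): flips 3 -> legal
(4,1): no bracket -> illegal
(4,2): no bracket -> illegal
(4,3): flips 1 -> legal
(4,4): no bracket -> illegal
(4,5): no bracket -> illegal
W mobility = 5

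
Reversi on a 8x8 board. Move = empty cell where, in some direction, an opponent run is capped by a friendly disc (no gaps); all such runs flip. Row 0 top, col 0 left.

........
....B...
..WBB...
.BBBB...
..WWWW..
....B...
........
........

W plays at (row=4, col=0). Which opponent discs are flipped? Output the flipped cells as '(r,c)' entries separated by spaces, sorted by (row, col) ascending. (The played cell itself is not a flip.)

Dir NW: edge -> no flip
Dir N: first cell '.' (not opp) -> no flip
Dir NE: opp run (3,1) capped by W -> flip
Dir W: edge -> no flip
Dir E: first cell '.' (not opp) -> no flip
Dir SW: edge -> no flip
Dir S: first cell '.' (not opp) -> no flip
Dir SE: first cell '.' (not opp) -> no flip

Answer: (3,1)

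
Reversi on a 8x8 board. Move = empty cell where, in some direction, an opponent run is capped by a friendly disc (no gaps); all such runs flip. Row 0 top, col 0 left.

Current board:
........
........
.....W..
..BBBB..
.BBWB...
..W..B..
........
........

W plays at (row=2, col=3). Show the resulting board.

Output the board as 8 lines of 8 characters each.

Place W at (2,3); scan 8 dirs for brackets.
Dir NW: first cell '.' (not opp) -> no flip
Dir N: first cell '.' (not opp) -> no flip
Dir NE: first cell '.' (not opp) -> no flip
Dir W: first cell '.' (not opp) -> no flip
Dir E: first cell '.' (not opp) -> no flip
Dir SW: opp run (3,2) (4,1), next='.' -> no flip
Dir S: opp run (3,3) capped by W -> flip
Dir SE: opp run (3,4), next='.' -> no flip
All flips: (3,3)

Answer: ........
........
...W.W..
..BWBB..
.BBWB...
..W..B..
........
........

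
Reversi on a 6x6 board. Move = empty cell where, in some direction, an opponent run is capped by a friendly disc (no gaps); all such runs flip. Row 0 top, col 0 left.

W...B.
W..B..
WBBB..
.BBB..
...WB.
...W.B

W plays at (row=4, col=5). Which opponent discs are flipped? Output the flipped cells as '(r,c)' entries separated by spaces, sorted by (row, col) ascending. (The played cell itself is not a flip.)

Answer: (4,4)

Derivation:
Dir NW: first cell '.' (not opp) -> no flip
Dir N: first cell '.' (not opp) -> no flip
Dir NE: edge -> no flip
Dir W: opp run (4,4) capped by W -> flip
Dir E: edge -> no flip
Dir SW: first cell '.' (not opp) -> no flip
Dir S: opp run (5,5), next=edge -> no flip
Dir SE: edge -> no flip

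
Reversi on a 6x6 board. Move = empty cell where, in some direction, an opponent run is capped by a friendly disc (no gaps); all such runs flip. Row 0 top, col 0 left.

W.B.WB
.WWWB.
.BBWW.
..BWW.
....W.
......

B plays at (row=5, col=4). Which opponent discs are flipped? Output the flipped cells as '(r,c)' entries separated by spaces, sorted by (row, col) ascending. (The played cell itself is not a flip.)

Dir NW: first cell '.' (not opp) -> no flip
Dir N: opp run (4,4) (3,4) (2,4) capped by B -> flip
Dir NE: first cell '.' (not opp) -> no flip
Dir W: first cell '.' (not opp) -> no flip
Dir E: first cell '.' (not opp) -> no flip
Dir SW: edge -> no flip
Dir S: edge -> no flip
Dir SE: edge -> no flip

Answer: (2,4) (3,4) (4,4)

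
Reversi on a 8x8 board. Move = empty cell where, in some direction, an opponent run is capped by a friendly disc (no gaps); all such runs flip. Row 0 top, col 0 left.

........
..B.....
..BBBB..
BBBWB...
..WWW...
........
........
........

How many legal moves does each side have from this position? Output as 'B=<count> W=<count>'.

-- B to move --
(3,5): no bracket -> illegal
(4,1): no bracket -> illegal
(4,5): no bracket -> illegal
(5,1): flips 2 -> legal
(5,2): flips 2 -> legal
(5,3): flips 3 -> legal
(5,4): flips 2 -> legal
(5,5): flips 2 -> legal
B mobility = 5
-- W to move --
(0,1): no bracket -> illegal
(0,2): flips 3 -> legal
(0,3): no bracket -> illegal
(1,1): flips 1 -> legal
(1,3): flips 1 -> legal
(1,4): flips 2 -> legal
(1,5): flips 1 -> legal
(1,6): flips 2 -> legal
(2,0): flips 1 -> legal
(2,1): flips 1 -> legal
(2,6): no bracket -> illegal
(3,5): flips 1 -> legal
(3,6): no bracket -> illegal
(4,0): no bracket -> illegal
(4,1): no bracket -> illegal
(4,5): no bracket -> illegal
W mobility = 9

Answer: B=5 W=9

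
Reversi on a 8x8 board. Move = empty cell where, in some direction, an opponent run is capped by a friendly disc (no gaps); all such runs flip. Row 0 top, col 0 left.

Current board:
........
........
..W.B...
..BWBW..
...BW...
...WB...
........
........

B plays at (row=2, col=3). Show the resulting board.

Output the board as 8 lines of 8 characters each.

Answer: ........
........
..WBB...
..BBBW..
...BW...
...WB...
........
........

Derivation:
Place B at (2,3); scan 8 dirs for brackets.
Dir NW: first cell '.' (not opp) -> no flip
Dir N: first cell '.' (not opp) -> no flip
Dir NE: first cell '.' (not opp) -> no flip
Dir W: opp run (2,2), next='.' -> no flip
Dir E: first cell 'B' (not opp) -> no flip
Dir SW: first cell 'B' (not opp) -> no flip
Dir S: opp run (3,3) capped by B -> flip
Dir SE: first cell 'B' (not opp) -> no flip
All flips: (3,3)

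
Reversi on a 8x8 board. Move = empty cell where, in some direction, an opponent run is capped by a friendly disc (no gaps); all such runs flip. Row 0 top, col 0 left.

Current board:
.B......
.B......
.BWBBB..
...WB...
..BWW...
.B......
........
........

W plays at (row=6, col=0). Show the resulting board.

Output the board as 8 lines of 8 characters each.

Place W at (6,0); scan 8 dirs for brackets.
Dir NW: edge -> no flip
Dir N: first cell '.' (not opp) -> no flip
Dir NE: opp run (5,1) (4,2) capped by W -> flip
Dir W: edge -> no flip
Dir E: first cell '.' (not opp) -> no flip
Dir SW: edge -> no flip
Dir S: first cell '.' (not opp) -> no flip
Dir SE: first cell '.' (not opp) -> no flip
All flips: (4,2) (5,1)

Answer: .B......
.B......
.BWBBB..
...WB...
..WWW...
.W......
W.......
........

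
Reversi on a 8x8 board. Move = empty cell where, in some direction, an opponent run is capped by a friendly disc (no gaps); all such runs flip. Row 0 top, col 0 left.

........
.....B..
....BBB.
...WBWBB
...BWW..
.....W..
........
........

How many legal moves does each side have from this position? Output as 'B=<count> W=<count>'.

-- B to move --
(2,2): no bracket -> illegal
(2,3): flips 1 -> legal
(3,2): flips 1 -> legal
(4,2): flips 1 -> legal
(4,6): flips 3 -> legal
(5,3): flips 2 -> legal
(5,4): flips 2 -> legal
(5,6): flips 1 -> legal
(6,4): no bracket -> illegal
(6,5): flips 3 -> legal
(6,6): no bracket -> illegal
B mobility = 8
-- W to move --
(0,4): no bracket -> illegal
(0,5): flips 2 -> legal
(0,6): flips 2 -> legal
(1,3): flips 1 -> legal
(1,4): flips 2 -> legal
(1,6): no bracket -> illegal
(1,7): flips 1 -> legal
(2,3): flips 1 -> legal
(2,7): flips 1 -> legal
(3,2): no bracket -> illegal
(4,2): flips 1 -> legal
(4,6): no bracket -> illegal
(4,7): no bracket -> illegal
(5,2): no bracket -> illegal
(5,3): flips 1 -> legal
(5,4): no bracket -> illegal
W mobility = 9

Answer: B=8 W=9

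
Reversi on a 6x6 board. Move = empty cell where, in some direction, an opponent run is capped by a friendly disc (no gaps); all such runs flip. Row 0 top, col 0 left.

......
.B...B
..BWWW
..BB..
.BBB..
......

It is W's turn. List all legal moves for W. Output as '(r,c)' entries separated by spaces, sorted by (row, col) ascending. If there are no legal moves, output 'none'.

(0,0): no bracket -> illegal
(0,1): no bracket -> illegal
(0,2): no bracket -> illegal
(0,4): no bracket -> illegal
(0,5): flips 1 -> legal
(1,0): no bracket -> illegal
(1,2): no bracket -> illegal
(1,3): no bracket -> illegal
(1,4): no bracket -> illegal
(2,0): no bracket -> illegal
(2,1): flips 1 -> legal
(3,0): no bracket -> illegal
(3,1): no bracket -> illegal
(3,4): no bracket -> illegal
(4,0): no bracket -> illegal
(4,4): no bracket -> illegal
(5,0): flips 2 -> legal
(5,1): flips 2 -> legal
(5,2): no bracket -> illegal
(5,3): flips 2 -> legal
(5,4): no bracket -> illegal

Answer: (0,5) (2,1) (5,0) (5,1) (5,3)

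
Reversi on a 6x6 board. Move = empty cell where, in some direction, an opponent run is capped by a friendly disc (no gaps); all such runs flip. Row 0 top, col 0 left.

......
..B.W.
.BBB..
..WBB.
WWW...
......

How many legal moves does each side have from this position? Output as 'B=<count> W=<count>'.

Answer: B=6 W=4

Derivation:
-- B to move --
(0,3): no bracket -> illegal
(0,4): no bracket -> illegal
(0,5): flips 1 -> legal
(1,3): no bracket -> illegal
(1,5): no bracket -> illegal
(2,4): no bracket -> illegal
(2,5): no bracket -> illegal
(3,0): no bracket -> illegal
(3,1): flips 1 -> legal
(4,3): flips 1 -> legal
(5,0): flips 2 -> legal
(5,1): flips 1 -> legal
(5,2): flips 2 -> legal
(5,3): no bracket -> illegal
B mobility = 6
-- W to move --
(0,1): no bracket -> illegal
(0,2): flips 2 -> legal
(0,3): no bracket -> illegal
(1,0): flips 1 -> legal
(1,1): no bracket -> illegal
(1,3): no bracket -> illegal
(2,0): no bracket -> illegal
(2,4): flips 1 -> legal
(2,5): no bracket -> illegal
(3,0): no bracket -> illegal
(3,1): no bracket -> illegal
(3,5): flips 2 -> legal
(4,3): no bracket -> illegal
(4,4): no bracket -> illegal
(4,5): no bracket -> illegal
W mobility = 4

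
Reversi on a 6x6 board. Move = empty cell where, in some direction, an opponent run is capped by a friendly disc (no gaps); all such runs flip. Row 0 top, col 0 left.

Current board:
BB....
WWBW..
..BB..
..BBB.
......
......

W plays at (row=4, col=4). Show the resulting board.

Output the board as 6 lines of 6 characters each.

Place W at (4,4); scan 8 dirs for brackets.
Dir NW: opp run (3,3) (2,2) capped by W -> flip
Dir N: opp run (3,4), next='.' -> no flip
Dir NE: first cell '.' (not opp) -> no flip
Dir W: first cell '.' (not opp) -> no flip
Dir E: first cell '.' (not opp) -> no flip
Dir SW: first cell '.' (not opp) -> no flip
Dir S: first cell '.' (not opp) -> no flip
Dir SE: first cell '.' (not opp) -> no flip
All flips: (2,2) (3,3)

Answer: BB....
WWBW..
..WB..
..BWB.
....W.
......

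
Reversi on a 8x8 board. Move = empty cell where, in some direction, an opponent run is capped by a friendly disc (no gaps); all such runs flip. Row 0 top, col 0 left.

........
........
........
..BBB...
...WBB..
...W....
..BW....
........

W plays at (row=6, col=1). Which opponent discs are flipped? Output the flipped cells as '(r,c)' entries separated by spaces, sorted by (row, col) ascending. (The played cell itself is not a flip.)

Dir NW: first cell '.' (not opp) -> no flip
Dir N: first cell '.' (not opp) -> no flip
Dir NE: first cell '.' (not opp) -> no flip
Dir W: first cell '.' (not opp) -> no flip
Dir E: opp run (6,2) capped by W -> flip
Dir SW: first cell '.' (not opp) -> no flip
Dir S: first cell '.' (not opp) -> no flip
Dir SE: first cell '.' (not opp) -> no flip

Answer: (6,2)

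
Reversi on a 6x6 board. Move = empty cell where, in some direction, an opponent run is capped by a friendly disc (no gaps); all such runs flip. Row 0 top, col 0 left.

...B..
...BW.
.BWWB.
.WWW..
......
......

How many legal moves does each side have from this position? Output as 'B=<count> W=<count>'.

-- B to move --
(0,4): flips 1 -> legal
(0,5): no bracket -> illegal
(1,1): no bracket -> illegal
(1,2): no bracket -> illegal
(1,5): flips 1 -> legal
(2,0): no bracket -> illegal
(2,5): flips 1 -> legal
(3,0): no bracket -> illegal
(3,4): no bracket -> illegal
(4,0): flips 2 -> legal
(4,1): flips 1 -> legal
(4,2): flips 1 -> legal
(4,3): flips 3 -> legal
(4,4): no bracket -> illegal
B mobility = 7
-- W to move --
(0,2): no bracket -> illegal
(0,4): flips 1 -> legal
(1,0): flips 1 -> legal
(1,1): flips 1 -> legal
(1,2): flips 1 -> legal
(1,5): flips 1 -> legal
(2,0): flips 1 -> legal
(2,5): flips 1 -> legal
(3,0): no bracket -> illegal
(3,4): flips 1 -> legal
(3,5): no bracket -> illegal
W mobility = 8

Answer: B=7 W=8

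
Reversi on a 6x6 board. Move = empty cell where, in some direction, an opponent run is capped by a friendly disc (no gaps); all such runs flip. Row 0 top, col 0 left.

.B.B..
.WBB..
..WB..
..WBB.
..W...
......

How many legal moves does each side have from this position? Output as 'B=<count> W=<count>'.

-- B to move --
(0,0): flips 2 -> legal
(0,2): no bracket -> illegal
(1,0): flips 1 -> legal
(2,0): no bracket -> illegal
(2,1): flips 2 -> legal
(3,1): flips 2 -> legal
(4,1): flips 1 -> legal
(4,3): no bracket -> illegal
(5,1): flips 1 -> legal
(5,2): flips 3 -> legal
(5,3): no bracket -> illegal
B mobility = 7
-- W to move --
(0,0): no bracket -> illegal
(0,2): flips 1 -> legal
(0,4): flips 1 -> legal
(1,0): no bracket -> illegal
(1,4): flips 3 -> legal
(2,1): no bracket -> illegal
(2,4): flips 2 -> legal
(2,5): no bracket -> illegal
(3,5): flips 2 -> legal
(4,3): no bracket -> illegal
(4,4): flips 1 -> legal
(4,5): no bracket -> illegal
W mobility = 6

Answer: B=7 W=6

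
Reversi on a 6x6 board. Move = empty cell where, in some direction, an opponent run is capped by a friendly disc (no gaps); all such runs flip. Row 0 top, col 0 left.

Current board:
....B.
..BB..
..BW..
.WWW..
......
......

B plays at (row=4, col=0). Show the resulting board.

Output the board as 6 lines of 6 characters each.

Answer: ....B.
..BB..
..BW..
.BWW..
B.....
......

Derivation:
Place B at (4,0); scan 8 dirs for brackets.
Dir NW: edge -> no flip
Dir N: first cell '.' (not opp) -> no flip
Dir NE: opp run (3,1) capped by B -> flip
Dir W: edge -> no flip
Dir E: first cell '.' (not opp) -> no flip
Dir SW: edge -> no flip
Dir S: first cell '.' (not opp) -> no flip
Dir SE: first cell '.' (not opp) -> no flip
All flips: (3,1)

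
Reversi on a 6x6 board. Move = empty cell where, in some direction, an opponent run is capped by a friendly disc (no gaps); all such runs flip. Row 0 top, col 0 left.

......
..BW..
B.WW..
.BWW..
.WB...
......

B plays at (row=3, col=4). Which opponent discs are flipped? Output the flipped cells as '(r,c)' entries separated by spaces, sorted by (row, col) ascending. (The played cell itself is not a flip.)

Dir NW: opp run (2,3) capped by B -> flip
Dir N: first cell '.' (not opp) -> no flip
Dir NE: first cell '.' (not opp) -> no flip
Dir W: opp run (3,3) (3,2) capped by B -> flip
Dir E: first cell '.' (not opp) -> no flip
Dir SW: first cell '.' (not opp) -> no flip
Dir S: first cell '.' (not opp) -> no flip
Dir SE: first cell '.' (not opp) -> no flip

Answer: (2,3) (3,2) (3,3)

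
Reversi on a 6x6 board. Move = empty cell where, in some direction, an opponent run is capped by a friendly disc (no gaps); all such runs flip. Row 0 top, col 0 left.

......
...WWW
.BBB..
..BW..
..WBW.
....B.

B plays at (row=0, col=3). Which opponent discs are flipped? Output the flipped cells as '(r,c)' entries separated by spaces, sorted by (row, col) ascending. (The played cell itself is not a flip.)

Answer: (1,3)

Derivation:
Dir NW: edge -> no flip
Dir N: edge -> no flip
Dir NE: edge -> no flip
Dir W: first cell '.' (not opp) -> no flip
Dir E: first cell '.' (not opp) -> no flip
Dir SW: first cell '.' (not opp) -> no flip
Dir S: opp run (1,3) capped by B -> flip
Dir SE: opp run (1,4), next='.' -> no flip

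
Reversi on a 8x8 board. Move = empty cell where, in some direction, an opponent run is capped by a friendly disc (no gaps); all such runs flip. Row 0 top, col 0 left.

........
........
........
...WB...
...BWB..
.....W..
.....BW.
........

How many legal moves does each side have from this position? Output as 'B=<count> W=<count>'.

-- B to move --
(2,2): no bracket -> illegal
(2,3): flips 1 -> legal
(2,4): no bracket -> illegal
(3,2): flips 1 -> legal
(3,5): no bracket -> illegal
(4,2): no bracket -> illegal
(4,6): no bracket -> illegal
(5,3): no bracket -> illegal
(5,4): flips 1 -> legal
(5,6): no bracket -> illegal
(5,7): no bracket -> illegal
(6,4): no bracket -> illegal
(6,7): flips 1 -> legal
(7,5): no bracket -> illegal
(7,6): no bracket -> illegal
(7,7): no bracket -> illegal
B mobility = 4
-- W to move --
(2,3): no bracket -> illegal
(2,4): flips 1 -> legal
(2,5): no bracket -> illegal
(3,2): no bracket -> illegal
(3,5): flips 2 -> legal
(3,6): no bracket -> illegal
(4,2): flips 1 -> legal
(4,6): flips 1 -> legal
(5,2): no bracket -> illegal
(5,3): flips 1 -> legal
(5,4): no bracket -> illegal
(5,6): no bracket -> illegal
(6,4): flips 1 -> legal
(7,4): no bracket -> illegal
(7,5): flips 1 -> legal
(7,6): no bracket -> illegal
W mobility = 7

Answer: B=4 W=7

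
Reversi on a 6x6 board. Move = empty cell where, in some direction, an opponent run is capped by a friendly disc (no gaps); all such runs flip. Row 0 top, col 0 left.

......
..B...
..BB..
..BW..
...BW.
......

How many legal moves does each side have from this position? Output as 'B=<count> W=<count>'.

-- B to move --
(2,4): no bracket -> illegal
(3,4): flips 1 -> legal
(3,5): no bracket -> illegal
(4,2): no bracket -> illegal
(4,5): flips 1 -> legal
(5,3): no bracket -> illegal
(5,4): no bracket -> illegal
(5,5): flips 2 -> legal
B mobility = 3
-- W to move --
(0,1): no bracket -> illegal
(0,2): no bracket -> illegal
(0,3): no bracket -> illegal
(1,1): flips 1 -> legal
(1,3): flips 1 -> legal
(1,4): no bracket -> illegal
(2,1): no bracket -> illegal
(2,4): no bracket -> illegal
(3,1): flips 1 -> legal
(3,4): no bracket -> illegal
(4,1): no bracket -> illegal
(4,2): flips 1 -> legal
(5,2): no bracket -> illegal
(5,3): flips 1 -> legal
(5,4): no bracket -> illegal
W mobility = 5

Answer: B=3 W=5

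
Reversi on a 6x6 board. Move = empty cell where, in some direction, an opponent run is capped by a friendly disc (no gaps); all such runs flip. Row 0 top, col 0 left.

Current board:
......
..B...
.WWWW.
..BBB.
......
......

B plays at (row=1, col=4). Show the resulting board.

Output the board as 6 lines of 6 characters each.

Place B at (1,4); scan 8 dirs for brackets.
Dir NW: first cell '.' (not opp) -> no flip
Dir N: first cell '.' (not opp) -> no flip
Dir NE: first cell '.' (not opp) -> no flip
Dir W: first cell '.' (not opp) -> no flip
Dir E: first cell '.' (not opp) -> no flip
Dir SW: opp run (2,3) capped by B -> flip
Dir S: opp run (2,4) capped by B -> flip
Dir SE: first cell '.' (not opp) -> no flip
All flips: (2,3) (2,4)

Answer: ......
..B.B.
.WWBB.
..BBB.
......
......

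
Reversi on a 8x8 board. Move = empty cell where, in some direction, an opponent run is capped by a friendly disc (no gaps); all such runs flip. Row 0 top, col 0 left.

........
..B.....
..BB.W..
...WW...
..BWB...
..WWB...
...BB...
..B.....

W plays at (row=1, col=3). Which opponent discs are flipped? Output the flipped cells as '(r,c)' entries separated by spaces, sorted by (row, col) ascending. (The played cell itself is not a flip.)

Dir NW: first cell '.' (not opp) -> no flip
Dir N: first cell '.' (not opp) -> no flip
Dir NE: first cell '.' (not opp) -> no flip
Dir W: opp run (1,2), next='.' -> no flip
Dir E: first cell '.' (not opp) -> no flip
Dir SW: opp run (2,2), next='.' -> no flip
Dir S: opp run (2,3) capped by W -> flip
Dir SE: first cell '.' (not opp) -> no flip

Answer: (2,3)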